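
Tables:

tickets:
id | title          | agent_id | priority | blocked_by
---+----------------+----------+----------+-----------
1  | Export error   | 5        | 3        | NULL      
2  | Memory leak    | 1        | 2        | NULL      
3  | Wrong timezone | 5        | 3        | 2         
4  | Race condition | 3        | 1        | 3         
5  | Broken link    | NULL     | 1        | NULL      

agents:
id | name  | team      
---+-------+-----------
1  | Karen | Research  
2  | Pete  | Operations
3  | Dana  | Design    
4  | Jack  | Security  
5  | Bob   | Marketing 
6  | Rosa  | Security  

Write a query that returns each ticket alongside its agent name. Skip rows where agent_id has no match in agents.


INNER JOIN keeps only tickets rows whose agent_id matches an id in agents. Walk through each ticket:
  - ticket 1 (Export error): agent_id=5 -> matches Bob
  - ticket 2 (Memory leak): agent_id=1 -> matches Karen
  - ticket 3 (Wrong timezone): agent_id=5 -> matches Bob
  - ticket 4 (Race condition): agent_id=3 -> matches Dana
  - ticket 5 (Broken link): agent_id=NULL, no match -> dropped
So 1 of 5 rows is dropped.

SQL:
SELECT a.title, b.name AS agent
FROM tickets a
INNER JOIN agents b ON a.agent_id = b.id

Result:
title          | agent
---------------+------
Export error   | Bob  
Memory leak    | Karen
Wrong timezone | Bob  
Race condition | Dana 


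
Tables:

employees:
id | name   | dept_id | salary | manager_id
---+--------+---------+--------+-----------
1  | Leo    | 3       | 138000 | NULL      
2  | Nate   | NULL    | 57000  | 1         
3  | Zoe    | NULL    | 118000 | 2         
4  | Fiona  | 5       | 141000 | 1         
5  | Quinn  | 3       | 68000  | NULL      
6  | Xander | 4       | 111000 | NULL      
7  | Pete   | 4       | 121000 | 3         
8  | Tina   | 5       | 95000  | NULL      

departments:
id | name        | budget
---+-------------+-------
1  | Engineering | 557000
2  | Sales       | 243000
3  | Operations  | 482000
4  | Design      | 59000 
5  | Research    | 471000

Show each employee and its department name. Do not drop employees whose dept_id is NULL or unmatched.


LEFT JOIN keeps every row from employees (the left table); where dept_id has no match in departments, the department columns become NULL. Walk through each employee:
  - employee 1 (Leo): dept_id=3 -> matches Operations
  - employee 2 (Nate): dept_id=NULL, no match -> kept with NULL
  - employee 3 (Zoe): dept_id=NULL, no match -> kept with NULL
  - employee 4 (Fiona): dept_id=5 -> matches Research
  - employee 5 (Quinn): dept_id=3 -> matches Operations
  - employee 6 (Xander): dept_id=4 -> matches Design
  - employee 7 (Pete): dept_id=4 -> matches Design
  - employee 8 (Tina): dept_id=5 -> matches Research
All 8 rows appear; 2 have NULL department.

SQL:
SELECT a.name, b.name AS department
FROM employees a
LEFT JOIN departments b ON a.dept_id = b.id

Result:
name   | department
-------+-----------
Leo    | Operations
Nate   | NULL      
Zoe    | NULL      
Fiona  | Research  
Quinn  | Operations
Xander | Design    
Pete   | Design    
Tina   | Research  


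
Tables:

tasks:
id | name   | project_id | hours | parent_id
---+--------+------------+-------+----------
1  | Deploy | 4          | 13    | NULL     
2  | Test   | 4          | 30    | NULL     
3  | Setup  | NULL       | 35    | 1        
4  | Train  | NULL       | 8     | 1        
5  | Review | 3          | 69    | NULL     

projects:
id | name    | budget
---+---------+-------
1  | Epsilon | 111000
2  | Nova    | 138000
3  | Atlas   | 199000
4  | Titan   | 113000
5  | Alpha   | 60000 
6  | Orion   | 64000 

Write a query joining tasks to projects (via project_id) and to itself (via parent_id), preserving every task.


Two LEFT JOINs from the same base table tasks: one to projects via project_id, one to tasks itself via parent_id. Both are LEFT so every task is preserved.
Match against projects:
  - task 1 (Deploy): project_id=4 -> matches Titan
  - task 2 (Test): project_id=4 -> matches Titan
  - task 3 (Setup): project_id=NULL, no match -> kept with NULL
  - task 4 (Train): project_id=NULL, no match -> kept with NULL
  - task 5 (Review): project_id=3 -> matches Atlas
Match against tasks (self):
  - task 1 (Deploy): parent_id=NULL -> NULL
  - task 2 (Test): parent_id=NULL -> NULL
  - task 3 (Setup): parent_id=1 -> Deploy
  - task 4 (Train): parent_id=1 -> Deploy
  - task 5 (Review): parent_id=NULL -> NULL

SQL:
SELECT a.name, b.name AS project, c.name AS parent
FROM tasks a
LEFT JOIN projects b ON a.project_id = b.id
LEFT JOIN tasks c ON a.parent_id = c.id

Result:
name   | project | parent
-------+---------+-------
Deploy | Titan   | NULL  
Test   | Titan   | NULL  
Setup  | NULL    | Deploy
Train  | NULL    | Deploy
Review | Atlas   | NULL  


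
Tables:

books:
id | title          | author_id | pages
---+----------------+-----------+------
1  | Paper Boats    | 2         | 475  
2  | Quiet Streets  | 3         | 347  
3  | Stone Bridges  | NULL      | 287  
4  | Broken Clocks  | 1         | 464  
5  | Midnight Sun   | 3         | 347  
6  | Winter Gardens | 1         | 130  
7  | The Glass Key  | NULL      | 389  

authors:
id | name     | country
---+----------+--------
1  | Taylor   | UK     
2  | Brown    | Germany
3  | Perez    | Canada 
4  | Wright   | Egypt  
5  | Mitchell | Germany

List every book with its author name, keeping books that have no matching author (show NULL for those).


LEFT JOIN keeps every row from books (the left table); where author_id has no match in authors, the author columns become NULL. Walk through each book:
  - book 1 (Paper Boats): author_id=2 -> matches Brown
  - book 2 (Quiet Streets): author_id=3 -> matches Perez
  - book 3 (Stone Bridges): author_id=NULL, no match -> kept with NULL
  - book 4 (Broken Clocks): author_id=1 -> matches Taylor
  - book 5 (Midnight Sun): author_id=3 -> matches Perez
  - book 6 (Winter Gardens): author_id=1 -> matches Taylor
  - book 7 (The Glass Key): author_id=NULL, no match -> kept with NULL
All 7 rows appear; 2 have NULL author.

SQL:
SELECT a.title, b.name AS author
FROM books a
LEFT JOIN authors b ON a.author_id = b.id

Result:
title          | author
---------------+-------
Paper Boats    | Brown 
Quiet Streets  | Perez 
Stone Bridges  | NULL  
Broken Clocks  | Taylor
Midnight Sun   | Perez 
Winter Gardens | Taylor
The Glass Key  | NULL  


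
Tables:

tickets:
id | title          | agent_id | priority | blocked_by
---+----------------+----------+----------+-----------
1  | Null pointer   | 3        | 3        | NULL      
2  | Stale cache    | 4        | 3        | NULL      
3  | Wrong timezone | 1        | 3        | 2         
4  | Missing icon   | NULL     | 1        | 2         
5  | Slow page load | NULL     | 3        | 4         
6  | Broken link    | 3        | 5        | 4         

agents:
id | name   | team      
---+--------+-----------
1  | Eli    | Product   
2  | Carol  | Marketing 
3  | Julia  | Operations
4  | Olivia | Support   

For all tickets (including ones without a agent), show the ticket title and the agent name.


LEFT JOIN keeps every row from tickets (the left table); where agent_id has no match in agents, the agent columns become NULL. Walk through each ticket:
  - ticket 1 (Null pointer): agent_id=3 -> matches Julia
  - ticket 2 (Stale cache): agent_id=4 -> matches Olivia
  - ticket 3 (Wrong timezone): agent_id=1 -> matches Eli
  - ticket 4 (Missing icon): agent_id=NULL, no match -> kept with NULL
  - ticket 5 (Slow page load): agent_id=NULL, no match -> kept with NULL
  - ticket 6 (Broken link): agent_id=3 -> matches Julia
All 6 rows appear; 2 have NULL agent.

SQL:
SELECT a.title, b.name AS agent
FROM tickets a
LEFT JOIN agents b ON a.agent_id = b.id

Result:
title          | agent 
---------------+-------
Null pointer   | Julia 
Stale cache    | Olivia
Wrong timezone | Eli   
Missing icon   | NULL  
Slow page load | NULL  
Broken link    | Julia 


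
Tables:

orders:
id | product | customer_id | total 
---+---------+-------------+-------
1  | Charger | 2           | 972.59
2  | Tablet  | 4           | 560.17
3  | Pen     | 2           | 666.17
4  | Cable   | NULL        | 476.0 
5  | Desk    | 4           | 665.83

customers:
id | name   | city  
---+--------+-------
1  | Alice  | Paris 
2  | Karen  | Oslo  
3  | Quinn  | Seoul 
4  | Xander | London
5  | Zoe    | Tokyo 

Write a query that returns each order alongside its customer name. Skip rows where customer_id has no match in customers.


INNER JOIN keeps only orders rows whose customer_id matches an id in customers. Walk through each order:
  - order 1 (Charger): customer_id=2 -> matches Karen
  - order 2 (Tablet): customer_id=4 -> matches Xander
  - order 3 (Pen): customer_id=2 -> matches Karen
  - order 4 (Cable): customer_id=NULL, no match -> dropped
  - order 5 (Desk): customer_id=4 -> matches Xander
So 1 of 5 rows is dropped.

SQL:
SELECT a.product, b.name AS customer
FROM orders a
INNER JOIN customers b ON a.customer_id = b.id

Result:
product | customer
--------+---------
Charger | Karen   
Tablet  | Xander  
Pen     | Karen   
Desk    | Xander  


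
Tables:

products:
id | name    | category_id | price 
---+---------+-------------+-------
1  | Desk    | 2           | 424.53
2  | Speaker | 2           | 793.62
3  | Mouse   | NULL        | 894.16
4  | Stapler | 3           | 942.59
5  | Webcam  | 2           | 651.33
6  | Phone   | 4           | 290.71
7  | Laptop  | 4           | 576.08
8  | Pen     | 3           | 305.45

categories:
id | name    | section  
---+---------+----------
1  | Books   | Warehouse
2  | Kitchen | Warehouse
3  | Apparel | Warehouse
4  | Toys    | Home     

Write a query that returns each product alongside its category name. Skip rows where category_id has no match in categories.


INNER JOIN keeps only products rows whose category_id matches an id in categories. Walk through each product:
  - product 1 (Desk): category_id=2 -> matches Kitchen
  - product 2 (Speaker): category_id=2 -> matches Kitchen
  - product 3 (Mouse): category_id=NULL, no match -> dropped
  - product 4 (Stapler): category_id=3 -> matches Apparel
  - product 5 (Webcam): category_id=2 -> matches Kitchen
  - product 6 (Phone): category_id=4 -> matches Toys
  - product 7 (Laptop): category_id=4 -> matches Toys
  - product 8 (Pen): category_id=3 -> matches Apparel
So 1 of 8 rows is dropped.

SQL:
SELECT a.name, b.name AS category
FROM products a
INNER JOIN categories b ON a.category_id = b.id

Result:
name    | category
--------+---------
Desk    | Kitchen 
Speaker | Kitchen 
Stapler | Apparel 
Webcam  | Kitchen 
Phone   | Toys    
Laptop  | Toys    
Pen     | Apparel 


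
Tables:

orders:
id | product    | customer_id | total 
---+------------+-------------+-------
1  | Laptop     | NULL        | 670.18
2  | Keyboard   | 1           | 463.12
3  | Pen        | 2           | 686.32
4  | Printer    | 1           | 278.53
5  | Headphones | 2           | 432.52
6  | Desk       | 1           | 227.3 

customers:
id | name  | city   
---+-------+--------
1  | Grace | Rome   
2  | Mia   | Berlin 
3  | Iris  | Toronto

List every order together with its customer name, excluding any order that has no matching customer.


INNER JOIN keeps only orders rows whose customer_id matches an id in customers. Walk through each order:
  - order 1 (Laptop): customer_id=NULL, no match -> dropped
  - order 2 (Keyboard): customer_id=1 -> matches Grace
  - order 3 (Pen): customer_id=2 -> matches Mia
  - order 4 (Printer): customer_id=1 -> matches Grace
  - order 5 (Headphones): customer_id=2 -> matches Mia
  - order 6 (Desk): customer_id=1 -> matches Grace
So 1 of 6 rows is dropped.

SQL:
SELECT a.product, b.name AS customer
FROM orders a
INNER JOIN customers b ON a.customer_id = b.id

Result:
product    | customer
-----------+---------
Keyboard   | Grace   
Pen        | Mia     
Printer    | Grace   
Headphones | Mia     
Desk       | Grace   


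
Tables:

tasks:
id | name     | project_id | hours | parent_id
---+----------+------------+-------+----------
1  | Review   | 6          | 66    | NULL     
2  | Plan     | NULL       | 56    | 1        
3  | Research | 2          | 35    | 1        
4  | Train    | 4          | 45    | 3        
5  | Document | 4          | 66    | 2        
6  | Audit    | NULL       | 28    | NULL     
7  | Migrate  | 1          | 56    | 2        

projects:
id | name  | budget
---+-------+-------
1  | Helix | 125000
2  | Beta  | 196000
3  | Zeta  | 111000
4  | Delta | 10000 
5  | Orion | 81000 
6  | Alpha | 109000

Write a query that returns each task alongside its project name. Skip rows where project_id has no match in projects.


INNER JOIN keeps only tasks rows whose project_id matches an id in projects. Walk through each task:
  - task 1 (Review): project_id=6 -> matches Alpha
  - task 2 (Plan): project_id=NULL, no match -> dropped
  - task 3 (Research): project_id=2 -> matches Beta
  - task 4 (Train): project_id=4 -> matches Delta
  - task 5 (Document): project_id=4 -> matches Delta
  - task 6 (Audit): project_id=NULL, no match -> dropped
  - task 7 (Migrate): project_id=1 -> matches Helix
So 2 of 7 rows are dropped.

SQL:
SELECT a.name, b.name AS project
FROM tasks a
INNER JOIN projects b ON a.project_id = b.id

Result:
name     | project
---------+--------
Review   | Alpha  
Research | Beta   
Train    | Delta  
Document | Delta  
Migrate  | Helix  


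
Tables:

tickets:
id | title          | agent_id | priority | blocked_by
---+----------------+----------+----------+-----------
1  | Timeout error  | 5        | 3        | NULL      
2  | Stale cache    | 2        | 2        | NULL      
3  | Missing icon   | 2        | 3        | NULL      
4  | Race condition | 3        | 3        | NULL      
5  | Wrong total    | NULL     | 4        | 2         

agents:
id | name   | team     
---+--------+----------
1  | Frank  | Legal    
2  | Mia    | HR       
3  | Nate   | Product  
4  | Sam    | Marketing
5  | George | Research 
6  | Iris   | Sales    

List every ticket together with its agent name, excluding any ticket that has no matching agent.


INNER JOIN keeps only tickets rows whose agent_id matches an id in agents. Walk through each ticket:
  - ticket 1 (Timeout error): agent_id=5 -> matches George
  - ticket 2 (Stale cache): agent_id=2 -> matches Mia
  - ticket 3 (Missing icon): agent_id=2 -> matches Mia
  - ticket 4 (Race condition): agent_id=3 -> matches Nate
  - ticket 5 (Wrong total): agent_id=NULL, no match -> dropped
So 1 of 5 rows is dropped.

SQL:
SELECT a.title, b.name AS agent
FROM tickets a
INNER JOIN agents b ON a.agent_id = b.id

Result:
title          | agent 
---------------+-------
Timeout error  | George
Stale cache    | Mia   
Missing icon   | Mia   
Race condition | Nate  


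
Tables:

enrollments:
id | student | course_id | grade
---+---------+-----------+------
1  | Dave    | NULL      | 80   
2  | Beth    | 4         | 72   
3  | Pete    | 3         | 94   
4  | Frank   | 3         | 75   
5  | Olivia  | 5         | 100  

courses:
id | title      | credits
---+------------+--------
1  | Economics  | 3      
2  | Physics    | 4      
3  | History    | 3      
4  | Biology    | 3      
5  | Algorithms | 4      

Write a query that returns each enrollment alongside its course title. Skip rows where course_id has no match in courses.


INNER JOIN keeps only enrollments rows whose course_id matches an id in courses. Walk through each enrollment:
  - enrollment 1 (Dave): course_id=NULL, no match -> dropped
  - enrollment 2 (Beth): course_id=4 -> matches Biology
  - enrollment 3 (Pete): course_id=3 -> matches History
  - enrollment 4 (Frank): course_id=3 -> matches History
  - enrollment 5 (Olivia): course_id=5 -> matches Algorithms
So 1 of 5 rows is dropped.

SQL:
SELECT a.student, b.title AS course
FROM enrollments a
INNER JOIN courses b ON a.course_id = b.id

Result:
student | course    
--------+-----------
Beth    | Biology   
Pete    | History   
Frank   | History   
Olivia  | Algorithms


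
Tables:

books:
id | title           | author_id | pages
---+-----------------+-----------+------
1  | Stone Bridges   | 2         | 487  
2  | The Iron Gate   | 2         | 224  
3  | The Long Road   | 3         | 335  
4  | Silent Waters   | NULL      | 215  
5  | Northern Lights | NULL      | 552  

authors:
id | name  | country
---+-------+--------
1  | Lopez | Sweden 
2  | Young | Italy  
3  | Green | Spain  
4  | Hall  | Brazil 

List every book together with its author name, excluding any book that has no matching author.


INNER JOIN keeps only books rows whose author_id matches an id in authors. Walk through each book:
  - book 1 (Stone Bridges): author_id=2 -> matches Young
  - book 2 (The Iron Gate): author_id=2 -> matches Young
  - book 3 (The Long Road): author_id=3 -> matches Green
  - book 4 (Silent Waters): author_id=NULL, no match -> dropped
  - book 5 (Northern Lights): author_id=NULL, no match -> dropped
So 2 of 5 rows are dropped.

SQL:
SELECT a.title, b.name AS author
FROM books a
INNER JOIN authors b ON a.author_id = b.id

Result:
title         | author
--------------+-------
Stone Bridges | Young 
The Iron Gate | Young 
The Long Road | Green 


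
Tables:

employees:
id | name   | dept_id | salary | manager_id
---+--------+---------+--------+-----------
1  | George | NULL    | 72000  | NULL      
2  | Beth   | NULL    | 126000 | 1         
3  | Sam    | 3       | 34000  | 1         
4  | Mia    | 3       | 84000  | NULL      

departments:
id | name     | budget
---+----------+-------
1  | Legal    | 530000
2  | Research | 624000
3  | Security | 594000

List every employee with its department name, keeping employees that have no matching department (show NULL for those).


LEFT JOIN keeps every row from employees (the left table); where dept_id has no match in departments, the department columns become NULL. Walk through each employee:
  - employee 1 (George): dept_id=NULL, no match -> kept with NULL
  - employee 2 (Beth): dept_id=NULL, no match -> kept with NULL
  - employee 3 (Sam): dept_id=3 -> matches Security
  - employee 4 (Mia): dept_id=3 -> matches Security
All 4 rows appear; 2 have NULL department.

SQL:
SELECT a.name, b.name AS department
FROM employees a
LEFT JOIN departments b ON a.dept_id = b.id

Result:
name   | department
-------+-----------
George | NULL      
Beth   | NULL      
Sam    | Security  
Mia    | Security  


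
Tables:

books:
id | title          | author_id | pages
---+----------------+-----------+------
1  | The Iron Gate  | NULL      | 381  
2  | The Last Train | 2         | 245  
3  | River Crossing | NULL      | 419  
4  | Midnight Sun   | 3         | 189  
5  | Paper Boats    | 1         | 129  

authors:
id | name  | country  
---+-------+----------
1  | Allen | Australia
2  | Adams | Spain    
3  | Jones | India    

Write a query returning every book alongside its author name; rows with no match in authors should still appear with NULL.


LEFT JOIN keeps every row from books (the left table); where author_id has no match in authors, the author columns become NULL. Walk through each book:
  - book 1 (The Iron Gate): author_id=NULL, no match -> kept with NULL
  - book 2 (The Last Train): author_id=2 -> matches Adams
  - book 3 (River Crossing): author_id=NULL, no match -> kept with NULL
  - book 4 (Midnight Sun): author_id=3 -> matches Jones
  - book 5 (Paper Boats): author_id=1 -> matches Allen
All 5 rows appear; 2 have NULL author.

SQL:
SELECT a.title, b.name AS author
FROM books a
LEFT JOIN authors b ON a.author_id = b.id

Result:
title          | author
---------------+-------
The Iron Gate  | NULL  
The Last Train | Adams 
River Crossing | NULL  
Midnight Sun   | Jones 
Paper Boats    | Allen 


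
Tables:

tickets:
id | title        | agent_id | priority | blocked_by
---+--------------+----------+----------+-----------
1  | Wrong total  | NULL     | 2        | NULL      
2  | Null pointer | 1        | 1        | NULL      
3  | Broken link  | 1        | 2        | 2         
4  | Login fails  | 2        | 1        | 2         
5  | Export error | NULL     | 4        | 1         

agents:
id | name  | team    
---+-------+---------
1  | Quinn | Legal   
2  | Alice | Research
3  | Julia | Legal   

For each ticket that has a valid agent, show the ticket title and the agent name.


INNER JOIN keeps only tickets rows whose agent_id matches an id in agents. Walk through each ticket:
  - ticket 1 (Wrong total): agent_id=NULL, no match -> dropped
  - ticket 2 (Null pointer): agent_id=1 -> matches Quinn
  - ticket 3 (Broken link): agent_id=1 -> matches Quinn
  - ticket 4 (Login fails): agent_id=2 -> matches Alice
  - ticket 5 (Export error): agent_id=NULL, no match -> dropped
So 2 of 5 rows are dropped.

SQL:
SELECT a.title, b.name AS agent
FROM tickets a
INNER JOIN agents b ON a.agent_id = b.id

Result:
title        | agent
-------------+------
Null pointer | Quinn
Broken link  | Quinn
Login fails  | Alice


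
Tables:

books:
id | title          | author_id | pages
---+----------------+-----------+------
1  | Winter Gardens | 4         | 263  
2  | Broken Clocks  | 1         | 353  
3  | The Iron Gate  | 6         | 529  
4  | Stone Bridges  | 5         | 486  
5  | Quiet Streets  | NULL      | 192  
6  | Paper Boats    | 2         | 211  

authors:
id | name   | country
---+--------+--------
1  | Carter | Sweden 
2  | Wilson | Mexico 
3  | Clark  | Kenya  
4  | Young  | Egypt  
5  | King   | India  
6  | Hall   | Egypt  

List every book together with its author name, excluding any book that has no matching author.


INNER JOIN keeps only books rows whose author_id matches an id in authors. Walk through each book:
  - book 1 (Winter Gardens): author_id=4 -> matches Young
  - book 2 (Broken Clocks): author_id=1 -> matches Carter
  - book 3 (The Iron Gate): author_id=6 -> matches Hall
  - book 4 (Stone Bridges): author_id=5 -> matches King
  - book 5 (Quiet Streets): author_id=NULL, no match -> dropped
  - book 6 (Paper Boats): author_id=2 -> matches Wilson
So 1 of 6 rows is dropped.

SQL:
SELECT a.title, b.name AS author
FROM books a
INNER JOIN authors b ON a.author_id = b.id

Result:
title          | author
---------------+-------
Winter Gardens | Young 
Broken Clocks  | Carter
The Iron Gate  | Hall  
Stone Bridges  | King  
Paper Boats    | Wilson


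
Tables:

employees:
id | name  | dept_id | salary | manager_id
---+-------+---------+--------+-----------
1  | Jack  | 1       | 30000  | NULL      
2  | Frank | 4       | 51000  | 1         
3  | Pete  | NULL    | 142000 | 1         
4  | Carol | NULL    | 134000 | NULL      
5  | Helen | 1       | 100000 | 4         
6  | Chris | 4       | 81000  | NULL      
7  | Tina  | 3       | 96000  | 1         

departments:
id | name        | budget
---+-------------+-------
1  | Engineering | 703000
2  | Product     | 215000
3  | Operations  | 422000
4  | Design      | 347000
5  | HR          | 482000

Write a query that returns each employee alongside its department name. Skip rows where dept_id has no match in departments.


INNER JOIN keeps only employees rows whose dept_id matches an id in departments. Walk through each employee:
  - employee 1 (Jack): dept_id=1 -> matches Engineering
  - employee 2 (Frank): dept_id=4 -> matches Design
  - employee 3 (Pete): dept_id=NULL, no match -> dropped
  - employee 4 (Carol): dept_id=NULL, no match -> dropped
  - employee 5 (Helen): dept_id=1 -> matches Engineering
  - employee 6 (Chris): dept_id=4 -> matches Design
  - employee 7 (Tina): dept_id=3 -> matches Operations
So 2 of 7 rows are dropped.

SQL:
SELECT a.name, b.name AS department
FROM employees a
INNER JOIN departments b ON a.dept_id = b.id

Result:
name  | department 
------+------------
Jack  | Engineering
Frank | Design     
Helen | Engineering
Chris | Design     
Tina  | Operations 


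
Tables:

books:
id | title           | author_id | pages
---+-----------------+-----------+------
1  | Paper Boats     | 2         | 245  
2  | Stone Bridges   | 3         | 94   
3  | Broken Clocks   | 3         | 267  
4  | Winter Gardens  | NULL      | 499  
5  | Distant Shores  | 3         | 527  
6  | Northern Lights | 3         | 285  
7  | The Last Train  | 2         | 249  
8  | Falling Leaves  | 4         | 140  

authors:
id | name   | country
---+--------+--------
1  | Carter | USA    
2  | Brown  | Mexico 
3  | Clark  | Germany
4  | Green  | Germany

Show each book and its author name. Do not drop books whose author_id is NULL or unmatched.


LEFT JOIN keeps every row from books (the left table); where author_id has no match in authors, the author columns become NULL. Walk through each book:
  - book 1 (Paper Boats): author_id=2 -> matches Brown
  - book 2 (Stone Bridges): author_id=3 -> matches Clark
  - book 3 (Broken Clocks): author_id=3 -> matches Clark
  - book 4 (Winter Gardens): author_id=NULL, no match -> kept with NULL
  - book 5 (Distant Shores): author_id=3 -> matches Clark
  - book 6 (Northern Lights): author_id=3 -> matches Clark
  - book 7 (The Last Train): author_id=2 -> matches Brown
  - book 8 (Falling Leaves): author_id=4 -> matches Green
All 8 rows appear; 1 has NULL author.

SQL:
SELECT a.title, b.name AS author
FROM books a
LEFT JOIN authors b ON a.author_id = b.id

Result:
title           | author
----------------+-------
Paper Boats     | Brown 
Stone Bridges   | Clark 
Broken Clocks   | Clark 
Winter Gardens  | NULL  
Distant Shores  | Clark 
Northern Lights | Clark 
The Last Train  | Brown 
Falling Leaves  | Green 


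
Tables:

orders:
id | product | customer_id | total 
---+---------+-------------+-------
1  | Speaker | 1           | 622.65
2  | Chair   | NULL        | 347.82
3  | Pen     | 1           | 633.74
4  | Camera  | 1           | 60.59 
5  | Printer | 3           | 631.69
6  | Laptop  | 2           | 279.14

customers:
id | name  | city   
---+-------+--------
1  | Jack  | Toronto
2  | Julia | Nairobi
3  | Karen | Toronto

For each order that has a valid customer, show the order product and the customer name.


INNER JOIN keeps only orders rows whose customer_id matches an id in customers. Walk through each order:
  - order 1 (Speaker): customer_id=1 -> matches Jack
  - order 2 (Chair): customer_id=NULL, no match -> dropped
  - order 3 (Pen): customer_id=1 -> matches Jack
  - order 4 (Camera): customer_id=1 -> matches Jack
  - order 5 (Printer): customer_id=3 -> matches Karen
  - order 6 (Laptop): customer_id=2 -> matches Julia
So 1 of 6 rows is dropped.

SQL:
SELECT a.product, b.name AS customer
FROM orders a
INNER JOIN customers b ON a.customer_id = b.id

Result:
product | customer
--------+---------
Speaker | Jack    
Pen     | Jack    
Camera  | Jack    
Printer | Karen   
Laptop  | Julia   


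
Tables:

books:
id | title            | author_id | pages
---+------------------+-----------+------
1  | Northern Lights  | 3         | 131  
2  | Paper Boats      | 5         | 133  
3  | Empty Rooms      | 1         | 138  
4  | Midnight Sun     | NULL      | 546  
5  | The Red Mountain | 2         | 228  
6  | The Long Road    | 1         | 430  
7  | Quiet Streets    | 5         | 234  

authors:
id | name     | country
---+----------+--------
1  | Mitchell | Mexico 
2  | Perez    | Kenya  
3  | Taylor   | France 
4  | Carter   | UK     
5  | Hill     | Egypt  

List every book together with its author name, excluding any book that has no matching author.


INNER JOIN keeps only books rows whose author_id matches an id in authors. Walk through each book:
  - book 1 (Northern Lights): author_id=3 -> matches Taylor
  - book 2 (Paper Boats): author_id=5 -> matches Hill
  - book 3 (Empty Rooms): author_id=1 -> matches Mitchell
  - book 4 (Midnight Sun): author_id=NULL, no match -> dropped
  - book 5 (The Red Mountain): author_id=2 -> matches Perez
  - book 6 (The Long Road): author_id=1 -> matches Mitchell
  - book 7 (Quiet Streets): author_id=5 -> matches Hill
So 1 of 7 rows is dropped.

SQL:
SELECT a.title, b.name AS author
FROM books a
INNER JOIN authors b ON a.author_id = b.id

Result:
title            | author  
-----------------+---------
Northern Lights  | Taylor  
Paper Boats      | Hill    
Empty Rooms      | Mitchell
The Red Mountain | Perez   
The Long Road    | Mitchell
Quiet Streets    | Hill    


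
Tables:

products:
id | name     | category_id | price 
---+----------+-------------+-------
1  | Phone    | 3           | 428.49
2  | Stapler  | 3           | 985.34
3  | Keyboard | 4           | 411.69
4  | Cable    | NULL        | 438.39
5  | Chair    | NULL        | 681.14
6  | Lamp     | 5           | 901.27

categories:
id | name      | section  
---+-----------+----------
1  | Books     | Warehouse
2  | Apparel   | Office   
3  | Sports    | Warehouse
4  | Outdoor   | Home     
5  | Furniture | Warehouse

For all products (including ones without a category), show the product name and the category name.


LEFT JOIN keeps every row from products (the left table); where category_id has no match in categories, the category columns become NULL. Walk through each product:
  - product 1 (Phone): category_id=3 -> matches Sports
  - product 2 (Stapler): category_id=3 -> matches Sports
  - product 3 (Keyboard): category_id=4 -> matches Outdoor
  - product 4 (Cable): category_id=NULL, no match -> kept with NULL
  - product 5 (Chair): category_id=NULL, no match -> kept with NULL
  - product 6 (Lamp): category_id=5 -> matches Furniture
All 6 rows appear; 2 have NULL category.

SQL:
SELECT a.name, b.name AS category
FROM products a
LEFT JOIN categories b ON a.category_id = b.id

Result:
name     | category 
---------+----------
Phone    | Sports   
Stapler  | Sports   
Keyboard | Outdoor  
Cable    | NULL     
Chair    | NULL     
Lamp     | Furniture


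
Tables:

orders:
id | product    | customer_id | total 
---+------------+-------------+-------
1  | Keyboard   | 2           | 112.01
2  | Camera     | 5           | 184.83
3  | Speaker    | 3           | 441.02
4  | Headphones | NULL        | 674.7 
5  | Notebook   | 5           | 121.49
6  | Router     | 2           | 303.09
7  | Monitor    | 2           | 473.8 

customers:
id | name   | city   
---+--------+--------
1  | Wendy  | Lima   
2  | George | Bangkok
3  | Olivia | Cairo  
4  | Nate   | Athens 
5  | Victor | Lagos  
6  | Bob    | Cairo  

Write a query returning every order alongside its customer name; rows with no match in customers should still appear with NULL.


LEFT JOIN keeps every row from orders (the left table); where customer_id has no match in customers, the customer columns become NULL. Walk through each order:
  - order 1 (Keyboard): customer_id=2 -> matches George
  - order 2 (Camera): customer_id=5 -> matches Victor
  - order 3 (Speaker): customer_id=3 -> matches Olivia
  - order 4 (Headphones): customer_id=NULL, no match -> kept with NULL
  - order 5 (Notebook): customer_id=5 -> matches Victor
  - order 6 (Router): customer_id=2 -> matches George
  - order 7 (Monitor): customer_id=2 -> matches George
All 7 rows appear; 1 has NULL customer.

SQL:
SELECT a.product, b.name AS customer
FROM orders a
LEFT JOIN customers b ON a.customer_id = b.id

Result:
product    | customer
-----------+---------
Keyboard   | George  
Camera     | Victor  
Speaker    | Olivia  
Headphones | NULL    
Notebook   | Victor  
Router     | George  
Monitor    | George  


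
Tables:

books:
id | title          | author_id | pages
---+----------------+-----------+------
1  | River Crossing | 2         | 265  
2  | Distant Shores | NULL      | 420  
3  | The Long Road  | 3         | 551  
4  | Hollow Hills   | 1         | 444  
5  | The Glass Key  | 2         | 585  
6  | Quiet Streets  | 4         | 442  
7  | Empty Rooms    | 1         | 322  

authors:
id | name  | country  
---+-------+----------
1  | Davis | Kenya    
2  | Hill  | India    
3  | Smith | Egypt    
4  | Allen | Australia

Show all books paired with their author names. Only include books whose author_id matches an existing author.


INNER JOIN keeps only books rows whose author_id matches an id in authors. Walk through each book:
  - book 1 (River Crossing): author_id=2 -> matches Hill
  - book 2 (Distant Shores): author_id=NULL, no match -> dropped
  - book 3 (The Long Road): author_id=3 -> matches Smith
  - book 4 (Hollow Hills): author_id=1 -> matches Davis
  - book 5 (The Glass Key): author_id=2 -> matches Hill
  - book 6 (Quiet Streets): author_id=4 -> matches Allen
  - book 7 (Empty Rooms): author_id=1 -> matches Davis
So 1 of 7 rows is dropped.

SQL:
SELECT a.title, b.name AS author
FROM books a
INNER JOIN authors b ON a.author_id = b.id

Result:
title          | author
---------------+-------
River Crossing | Hill  
The Long Road  | Smith 
Hollow Hills   | Davis 
The Glass Key  | Hill  
Quiet Streets  | Allen 
Empty Rooms    | Davis 


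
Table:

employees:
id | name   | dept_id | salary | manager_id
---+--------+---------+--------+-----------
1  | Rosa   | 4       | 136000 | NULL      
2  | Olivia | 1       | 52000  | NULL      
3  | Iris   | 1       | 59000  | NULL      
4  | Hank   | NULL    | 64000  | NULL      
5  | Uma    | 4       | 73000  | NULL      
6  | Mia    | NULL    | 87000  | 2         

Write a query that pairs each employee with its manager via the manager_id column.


This is a self-join: employees is joined to a second copy of itself, matching each row's manager_id to another row's id. Use LEFT JOIN so rows with manager_id=NULL are kept.
  - employee 1 (Rosa): manager_id=NULL -> NULL
  - employee 2 (Olivia): manager_id=NULL -> NULL
  - employee 3 (Iris): manager_id=NULL -> NULL
  - employee 4 (Hank): manager_id=NULL -> NULL
  - employee 5 (Uma): manager_id=NULL -> NULL
  - employee 6 (Mia): manager_id=2 -> Olivia

SQL:
SELECT a.name AS item, b.name AS manager
FROM employees a
LEFT JOIN employees b ON a.manager_id = b.id

Result:
item   | manager
-------+--------
Rosa   | NULL   
Olivia | NULL   
Iris   | NULL   
Hank   | NULL   
Uma    | NULL   
Mia    | Olivia 


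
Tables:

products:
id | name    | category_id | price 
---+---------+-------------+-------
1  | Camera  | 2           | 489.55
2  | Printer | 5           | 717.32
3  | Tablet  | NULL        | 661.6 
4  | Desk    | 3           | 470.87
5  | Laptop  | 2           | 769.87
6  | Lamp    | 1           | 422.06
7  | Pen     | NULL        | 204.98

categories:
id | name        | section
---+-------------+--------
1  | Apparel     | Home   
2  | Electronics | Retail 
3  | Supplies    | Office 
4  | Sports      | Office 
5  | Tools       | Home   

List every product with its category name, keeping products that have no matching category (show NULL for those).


LEFT JOIN keeps every row from products (the left table); where category_id has no match in categories, the category columns become NULL. Walk through each product:
  - product 1 (Camera): category_id=2 -> matches Electronics
  - product 2 (Printer): category_id=5 -> matches Tools
  - product 3 (Tablet): category_id=NULL, no match -> kept with NULL
  - product 4 (Desk): category_id=3 -> matches Supplies
  - product 5 (Laptop): category_id=2 -> matches Electronics
  - product 6 (Lamp): category_id=1 -> matches Apparel
  - product 7 (Pen): category_id=NULL, no match -> kept with NULL
All 7 rows appear; 2 have NULL category.

SQL:
SELECT a.name, b.name AS category
FROM products a
LEFT JOIN categories b ON a.category_id = b.id

Result:
name    | category   
--------+------------
Camera  | Electronics
Printer | Tools      
Tablet  | NULL       
Desk    | Supplies   
Laptop  | Electronics
Lamp    | Apparel    
Pen     | NULL       


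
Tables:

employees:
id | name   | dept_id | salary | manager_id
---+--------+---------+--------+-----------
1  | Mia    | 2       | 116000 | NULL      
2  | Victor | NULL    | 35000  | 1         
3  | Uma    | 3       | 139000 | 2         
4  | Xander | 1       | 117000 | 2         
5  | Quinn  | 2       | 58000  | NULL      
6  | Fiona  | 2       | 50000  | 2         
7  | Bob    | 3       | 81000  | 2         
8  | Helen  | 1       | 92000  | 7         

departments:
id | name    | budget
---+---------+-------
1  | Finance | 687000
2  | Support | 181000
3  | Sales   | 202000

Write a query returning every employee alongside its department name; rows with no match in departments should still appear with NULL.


LEFT JOIN keeps every row from employees (the left table); where dept_id has no match in departments, the department columns become NULL. Walk through each employee:
  - employee 1 (Mia): dept_id=2 -> matches Support
  - employee 2 (Victor): dept_id=NULL, no match -> kept with NULL
  - employee 3 (Uma): dept_id=3 -> matches Sales
  - employee 4 (Xander): dept_id=1 -> matches Finance
  - employee 5 (Quinn): dept_id=2 -> matches Support
  - employee 6 (Fiona): dept_id=2 -> matches Support
  - employee 7 (Bob): dept_id=3 -> matches Sales
  - employee 8 (Helen): dept_id=1 -> matches Finance
All 8 rows appear; 1 has NULL department.

SQL:
SELECT a.name, b.name AS department
FROM employees a
LEFT JOIN departments b ON a.dept_id = b.id

Result:
name   | department
-------+-----------
Mia    | Support   
Victor | NULL      
Uma    | Sales     
Xander | Finance   
Quinn  | Support   
Fiona  | Support   
Bob    | Sales     
Helen  | Finance   


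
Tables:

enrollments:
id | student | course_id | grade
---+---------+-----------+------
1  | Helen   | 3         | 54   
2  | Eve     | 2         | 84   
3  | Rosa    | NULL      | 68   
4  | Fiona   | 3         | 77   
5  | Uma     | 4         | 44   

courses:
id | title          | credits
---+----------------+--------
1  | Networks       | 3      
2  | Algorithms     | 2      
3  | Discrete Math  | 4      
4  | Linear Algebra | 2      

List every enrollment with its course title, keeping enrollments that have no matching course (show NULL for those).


LEFT JOIN keeps every row from enrollments (the left table); where course_id has no match in courses, the course columns become NULL. Walk through each enrollment:
  - enrollment 1 (Helen): course_id=3 -> matches Discrete Math
  - enrollment 2 (Eve): course_id=2 -> matches Algorithms
  - enrollment 3 (Rosa): course_id=NULL, no match -> kept with NULL
  - enrollment 4 (Fiona): course_id=3 -> matches Discrete Math
  - enrollment 5 (Uma): course_id=4 -> matches Linear Algebra
All 5 rows appear; 1 has NULL course.

SQL:
SELECT a.student, b.title AS course
FROM enrollments a
LEFT JOIN courses b ON a.course_id = b.id

Result:
student | course        
--------+---------------
Helen   | Discrete Math 
Eve     | Algorithms    
Rosa    | NULL          
Fiona   | Discrete Math 
Uma     | Linear Algebra


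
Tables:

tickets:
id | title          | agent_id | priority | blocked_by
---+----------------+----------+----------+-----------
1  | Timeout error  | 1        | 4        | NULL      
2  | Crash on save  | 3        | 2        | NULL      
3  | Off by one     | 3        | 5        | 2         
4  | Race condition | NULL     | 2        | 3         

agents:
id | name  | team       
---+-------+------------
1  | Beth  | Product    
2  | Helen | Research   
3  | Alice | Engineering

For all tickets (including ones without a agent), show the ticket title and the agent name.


LEFT JOIN keeps every row from tickets (the left table); where agent_id has no match in agents, the agent columns become NULL. Walk through each ticket:
  - ticket 1 (Timeout error): agent_id=1 -> matches Beth
  - ticket 2 (Crash on save): agent_id=3 -> matches Alice
  - ticket 3 (Off by one): agent_id=3 -> matches Alice
  - ticket 4 (Race condition): agent_id=NULL, no match -> kept with NULL
All 4 rows appear; 1 has NULL agent.

SQL:
SELECT a.title, b.name AS agent
FROM tickets a
LEFT JOIN agents b ON a.agent_id = b.id

Result:
title          | agent
---------------+------
Timeout error  | Beth 
Crash on save  | Alice
Off by one     | Alice
Race condition | NULL 


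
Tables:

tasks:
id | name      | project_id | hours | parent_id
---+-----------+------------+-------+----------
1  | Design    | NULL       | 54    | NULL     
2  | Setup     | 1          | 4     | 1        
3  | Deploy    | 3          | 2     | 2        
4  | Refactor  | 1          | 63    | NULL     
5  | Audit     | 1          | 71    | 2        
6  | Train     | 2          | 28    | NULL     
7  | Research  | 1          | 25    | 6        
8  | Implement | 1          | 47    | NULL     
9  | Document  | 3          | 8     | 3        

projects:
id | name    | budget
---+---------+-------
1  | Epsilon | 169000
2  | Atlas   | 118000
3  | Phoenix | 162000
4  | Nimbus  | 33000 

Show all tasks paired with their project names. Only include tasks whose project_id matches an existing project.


INNER JOIN keeps only tasks rows whose project_id matches an id in projects. Walk through each task:
  - task 1 (Design): project_id=NULL, no match -> dropped
  - task 2 (Setup): project_id=1 -> matches Epsilon
  - task 3 (Deploy): project_id=3 -> matches Phoenix
  - task 4 (Refactor): project_id=1 -> matches Epsilon
  - task 5 (Audit): project_id=1 -> matches Epsilon
  - task 6 (Train): project_id=2 -> matches Atlas
  - task 7 (Research): project_id=1 -> matches Epsilon
  - task 8 (Implement): project_id=1 -> matches Epsilon
  - task 9 (Document): project_id=3 -> matches Phoenix
So 1 of 9 rows is dropped.

SQL:
SELECT a.name, b.name AS project
FROM tasks a
INNER JOIN projects b ON a.project_id = b.id

Result:
name      | project
----------+--------
Setup     | Epsilon
Deploy    | Phoenix
Refactor  | Epsilon
Audit     | Epsilon
Train     | Atlas  
Research  | Epsilon
Implement | Epsilon
Document  | Phoenix
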